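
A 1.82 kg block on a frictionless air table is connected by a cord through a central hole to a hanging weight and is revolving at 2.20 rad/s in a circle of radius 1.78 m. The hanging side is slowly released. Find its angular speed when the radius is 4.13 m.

No torque about the axis ⇒ m r₁² ω₁ = m r₂² ω₂.
ω₂ = ω₁ (r₁/r₂)² = (2.20)(1.78/4.13)² = 0.4087 rad/s.

ω₂ ≈ 0.409 rad/s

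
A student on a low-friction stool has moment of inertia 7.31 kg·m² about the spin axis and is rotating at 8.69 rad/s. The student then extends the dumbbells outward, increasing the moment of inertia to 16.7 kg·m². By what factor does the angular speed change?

No external torque acts about the spin axis, so angular momentum is conserved.
ω₂/ω₁ = I₁/I₂ = 7.310 / 16.70 = 0.4377.

ω₂/ω₁ ≈ 0.438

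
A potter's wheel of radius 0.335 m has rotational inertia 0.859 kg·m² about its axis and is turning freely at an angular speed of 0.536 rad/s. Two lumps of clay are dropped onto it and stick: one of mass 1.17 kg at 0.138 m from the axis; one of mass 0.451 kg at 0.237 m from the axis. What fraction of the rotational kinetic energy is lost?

fraction ≈ 0.0525

The added mass arrives with no angular momentum about the axis, and any external torque about the axis is negligible, so the system's angular momentum is conserved.
Added inertia Σmr² = (1.17)(0.138)² + (0.451)(0.237)² = 0.04761 kg·m²; I_f = 0.8590 + 0.04761 = 0.9066 kg·m².
ω_f = I_p ω_i / I_f = (0.8590)(0.536) / 0.9066 = 0.5079 rad/s.
KE_i = ½(0.8590)(0.5360 rad/s)² = 0.1234 J; KE_f = ½(0.9066)(0.5079)² = 0.1169 J.
Fraction lost = 0.05252.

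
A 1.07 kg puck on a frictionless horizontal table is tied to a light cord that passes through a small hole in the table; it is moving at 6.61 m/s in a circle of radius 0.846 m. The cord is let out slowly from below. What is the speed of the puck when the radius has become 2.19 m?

v₂ ≈ 2.55 m/s

The only horizontal force on the mass is along the cord (radial), so it exerts no torque about the hole and angular momentum m v r is conserved.
v₂ = v₁ r₁ / r₂ = (6.61)(0.846) / (2.19) = 2.553 m/s.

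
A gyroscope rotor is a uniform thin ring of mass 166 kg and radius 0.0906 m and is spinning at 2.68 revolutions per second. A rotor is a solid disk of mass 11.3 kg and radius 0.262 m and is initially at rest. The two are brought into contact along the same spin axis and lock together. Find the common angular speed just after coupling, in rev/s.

|ω_f| ≈ 2.09 rev/s

No external torque acts about the common axis, so total angular momentum is conserved.
Moments of inertia: I_A = (166)(0.0906)² = 1.363 kg·m²; I_B = ½(11.3)(0.262)² = 0.3878 kg·m².
Taking A's sense as positive: L = (1.363)(2.68) = 3.652 kg·m²·rev/s.
Combined I = 1.363 + 0.3878 = 1.750 kg·m².
ω_f = L / I = 3.652 / 1.750 = 2.086 rev/s.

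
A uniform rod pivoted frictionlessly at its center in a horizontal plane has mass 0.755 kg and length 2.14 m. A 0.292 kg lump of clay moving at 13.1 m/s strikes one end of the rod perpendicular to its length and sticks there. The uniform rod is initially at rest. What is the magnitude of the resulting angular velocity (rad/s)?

|ω_f| ≈ 6.58 rad/s

The axle reaction passes through the pivot and exerts no torque about it; angular momentum about the pivot is conserved through the impact.
I_p = (1/12)(0.755)(2.14)² = 0.2881 kg·m². Taking the sense of the lump of clay's angular momentum as positive, L_{lump} = m v R = (0.292)(13.1)(2.14/2) = 4.093 kg·m²/s.
L_i = 0 + 4.093 = 4.093 kg·m²/s.
After sticking, I_f = I_p + m R² = 0.2881 + (0.292)(2.14/2)² = 0.6224 kg·m².
ω_f = L_i / I_f = 4.093 / 0.6224 = 6.576 rad/s.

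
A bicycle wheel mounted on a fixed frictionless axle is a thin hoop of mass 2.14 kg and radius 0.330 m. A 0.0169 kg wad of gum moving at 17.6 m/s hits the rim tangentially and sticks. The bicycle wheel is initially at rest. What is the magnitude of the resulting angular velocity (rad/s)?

|ω_f| ≈ 0.418 rad/s

About the axle the impulsive forces during the collision are internal, so angular momentum about that axis is conserved.
I_p = (2.14)(0.330)² = 0.2330 kg·m². Taking the sense of the wad of gum's angular momentum as positive, L_{wad} = m v R = (0.0169)(17.6)(0.330) = 0.09816 kg·m²/s.
L_i = 0 + 0.09816 = 0.09816 kg·m²/s.
After sticking, I_f = I_p + m R² = 0.2330 + (0.0169)(0.330)² = 0.2349 kg·m².
ω_f = L_i / I_f = 0.09816 / 0.2349 = 0.4179 rad/s.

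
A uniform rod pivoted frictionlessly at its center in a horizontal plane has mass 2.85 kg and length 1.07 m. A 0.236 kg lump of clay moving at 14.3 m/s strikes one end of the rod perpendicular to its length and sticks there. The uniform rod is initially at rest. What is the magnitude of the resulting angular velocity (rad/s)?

About the pivot the impulsive forces during the collision are internal, so angular momentum about that axis is conserved.
I_p = (1/12)(2.85)(1.07)² = 0.2719 kg·m². Taking the sense of the lump of clay's angular momentum as positive, L_{lump} = m v R = (0.236)(14.3)(1.07/2) = 1.806 kg·m²/s.
L_i = 0 + 1.806 = 1.806 kg·m²/s.
After sticking, I_f = I_p + m R² = 0.2719 + (0.236)(1.07/2)² = 0.3395 kg·m².
ω_f = L_i / I_f = 1.806 / 0.3395 = 5.319 rad/s.

|ω_f| ≈ 5.32 rad/s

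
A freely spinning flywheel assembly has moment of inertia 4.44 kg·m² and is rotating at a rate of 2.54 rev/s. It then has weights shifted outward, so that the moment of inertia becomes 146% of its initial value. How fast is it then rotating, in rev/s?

Angular momentum about the spin axis is conserved since the torque about it is zero.
I₂ = 1.46 × 4.44 = 6.482 kg·m².
ω₂ = I₁ω₁ / I₂ = (4.440)(2.54 rev/s) / (6.482) = 1.740 rev/s.

ω₂ ≈ 1.74 rev/s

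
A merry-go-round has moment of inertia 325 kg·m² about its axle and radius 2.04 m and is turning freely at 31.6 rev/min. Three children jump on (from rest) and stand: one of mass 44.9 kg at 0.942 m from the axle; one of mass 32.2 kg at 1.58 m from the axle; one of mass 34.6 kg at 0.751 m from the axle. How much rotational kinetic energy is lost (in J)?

The added mass arrives with no angular momentum about the axle, and any external torque about the axle is negligible, so the system's angular momentum is conserved.
Added inertia Σmr² = (44.9)(0.942)² + (32.2)(1.58)² + (34.6)(0.751)² = 139.7 kg·m²; I_f = 325.0 + 139.7 = 464.7 kg·m².
ω_f = I_p ω_i / I_f = (325.0)(31.6) / 464.7 = 22.10 rpm.
KE_i = ½(325.0)(3.309 rad/s)² = 1779 J; KE_f = ½(464.7)(2.314)² = 1244 J.

energy lost ≈ 535 J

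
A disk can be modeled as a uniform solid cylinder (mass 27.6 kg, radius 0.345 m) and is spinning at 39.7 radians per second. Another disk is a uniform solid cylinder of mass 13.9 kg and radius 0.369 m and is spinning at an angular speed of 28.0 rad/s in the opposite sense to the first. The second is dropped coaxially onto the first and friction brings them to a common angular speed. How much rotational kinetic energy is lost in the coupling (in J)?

ΔKE lost ≈ 1380 J

No external torque acts about the common axis, so total angular momentum is conserved.
Moments of inertia: I_A = ½(27.6)(0.345)² = 1.643 kg·m²; I_B = ½(13.9)(0.369)² = 0.9463 kg·m².
Taking A's sense as positive: L = (1.643)(39.7) − (0.9463)(28.0) = 38.71 kg·m²·rad/s.
Combined I = 1.643 + 0.9463 = 2.589 kg·m².
ω_f = L / I = 38.71 / 2.589 = 14.95 rad/s.
KE_i = ½ΣIω² = 1665 J; KE_f = ½(2.589)(14.95)² = 289.4 J.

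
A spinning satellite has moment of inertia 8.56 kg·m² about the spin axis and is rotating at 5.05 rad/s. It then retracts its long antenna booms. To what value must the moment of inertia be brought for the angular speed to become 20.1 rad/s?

I₂ ≈ 2.15 kg·m²

Angular momentum about the spin axis is conserved since the torque about it is zero.
I₂ = I₁ω₁ / ω₂ = (8.56)(5.05) / (20.1) = 2.151 kg·m².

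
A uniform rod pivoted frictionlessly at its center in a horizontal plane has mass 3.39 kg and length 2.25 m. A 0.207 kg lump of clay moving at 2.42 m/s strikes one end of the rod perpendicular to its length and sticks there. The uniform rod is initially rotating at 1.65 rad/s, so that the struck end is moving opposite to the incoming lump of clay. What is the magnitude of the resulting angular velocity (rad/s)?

|ω_f| ≈ 1.06 rad/s

The axle reaction passes through the pivot and exerts no torque about it; angular momentum about the pivot is conserved through the impact.
I_p = (1/12)(3.39)(2.25)² = 1.430 kg·m². Taking the sense of the lump of clay's angular momentum as positive, L_{lump} = m v R = (0.207)(2.42)(2.25/2) = 0.5636 kg·m²/s.
L_i = −I_p ω_p + m v R = −(1.430)(1.65) + 0.5636 = -1.796 kg·m²/s.
After sticking, I_f = I_p + m R² = 1.430 + (0.207)(2.25/2)² = 1.692 kg·m².
ω_f = L_i / I_f = -1.796 / 1.692 = -1.061 rad/s.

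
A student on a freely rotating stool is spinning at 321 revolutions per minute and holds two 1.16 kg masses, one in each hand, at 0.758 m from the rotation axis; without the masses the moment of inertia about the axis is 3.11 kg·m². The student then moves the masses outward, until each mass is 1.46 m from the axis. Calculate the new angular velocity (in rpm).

ω₂ ≈ 177 rpm

With no external torque about the axis, L is conserved: I₁ω₁ = I₂ω₂.
I₁ = 3.11 + 2(1.16)(0.758)² = 4.443 kg·m²; I₂ = 3.11 + 2(1.16)(1.46)² = 8.055 kg·m².
ω₂ = I₁ω₁ / I₂ = (4.443)(321 rpm) / (8.055) = 177.1 rpm.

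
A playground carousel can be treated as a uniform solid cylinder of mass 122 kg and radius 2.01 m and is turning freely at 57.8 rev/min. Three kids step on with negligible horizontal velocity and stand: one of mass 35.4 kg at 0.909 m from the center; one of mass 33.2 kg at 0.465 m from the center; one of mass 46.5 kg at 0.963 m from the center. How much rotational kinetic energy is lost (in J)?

The added mass arrives with no angular momentum about the center, and any external torque about the center is negligible, so the system's angular momentum is conserved.
I_p = ½(122)(2.01)² = 246.4 kg·m².
Added inertia Σmr² = (35.4)(0.909)² + (33.2)(0.465)² + (46.5)(0.963)² = 79.55 kg·m²; I_f = 246.4 + 79.55 = 326.0 kg·m².
ω_f = I_p ω_i / I_f = (246.4)(57.8) / 326.0 = 43.70 rpm.
KE_i = ½(246.4)(6.053 rad/s)² = 4514 J; KE_f = ½(326.0)(4.576)² = 3413 J.

energy lost ≈ 1100 J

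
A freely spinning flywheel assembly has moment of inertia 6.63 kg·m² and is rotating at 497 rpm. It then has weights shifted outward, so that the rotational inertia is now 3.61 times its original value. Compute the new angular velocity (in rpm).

No external torque acts about the spin axis, so angular momentum is conserved.
I₂ = 3.61 × 6.63 = 23.93 kg·m².
ω₂ = I₁ω₁ / I₂ = (6.630)(497 rpm) / (23.93) = 137.7 rpm.

ω₂ ≈ 138 rpm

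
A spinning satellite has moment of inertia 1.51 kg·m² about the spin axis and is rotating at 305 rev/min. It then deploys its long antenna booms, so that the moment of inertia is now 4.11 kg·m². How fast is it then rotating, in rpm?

No external torque acts about the spin axis, so angular momentum is conserved.
ω₂ = I₁ω₁ / I₂ = (1.510)(305 rpm) / (4.110) = 112.1 rpm.

ω₂ ≈ 112 rpm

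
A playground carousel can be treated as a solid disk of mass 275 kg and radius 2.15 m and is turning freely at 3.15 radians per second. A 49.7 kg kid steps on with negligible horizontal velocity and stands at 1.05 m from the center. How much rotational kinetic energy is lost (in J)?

The added mass arrives with no angular momentum about the center, and any external torque about the center is negligible, so the system's angular momentum is conserved.
I_p = ½(275)(2.15)² = 635.6 kg·m².
Added inertia Σmr² = (49.7)(1.05)² = 54.79 kg·m²; I_f = 635.6 + 54.79 = 690.4 kg·m².
ω_f = I_p ω_i / I_f = (635.6)(3.15) / 690.4 = 2.900 rad/s.
KE_i = ½(635.6)(3.150 rad/s)² = 3153 J; KE_f = ½(690.4)(2.900)² = 2903 J.

energy lost ≈ 250 J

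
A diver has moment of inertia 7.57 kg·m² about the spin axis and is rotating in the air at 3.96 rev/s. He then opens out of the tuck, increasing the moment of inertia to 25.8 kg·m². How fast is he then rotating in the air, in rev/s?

Angular momentum about the spin axis is conserved since the torque about it is zero.
ω₂ = I₁ω₁ / I₂ = (7.570)(3.96 rev/s) / (25.80) = 1.162 rev/s.

ω₂ ≈ 1.16 rev/s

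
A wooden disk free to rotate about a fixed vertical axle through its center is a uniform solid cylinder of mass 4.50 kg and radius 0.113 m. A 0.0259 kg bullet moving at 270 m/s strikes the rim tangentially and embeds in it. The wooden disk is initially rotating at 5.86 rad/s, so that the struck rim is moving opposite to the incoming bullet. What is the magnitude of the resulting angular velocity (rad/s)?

The axle reaction passes through the axle and exerts no torque about it; angular momentum about the axle is conserved through the impact.
I_p = ½(4.50)(0.113)² = 0.02873 kg·m². Taking the sense of the bullet's angular momentum as positive, L_{bullet} = m v R = (0.0259)(270)(0.113) = 0.7902 kg·m²/s.
L_i = −I_p ω_p + m v R = −(0.02873)(5.86) + 0.7902 = 0.6218 kg·m²/s.
After sticking, I_f = I_p + m R² = 0.02873 + (0.0259)(0.113)² = 0.02906 kg·m².
ω_f = L_i / I_f = 0.6218 / 0.02906 = 21.40 rad/s.

|ω_f| ≈ 21.4 rad/s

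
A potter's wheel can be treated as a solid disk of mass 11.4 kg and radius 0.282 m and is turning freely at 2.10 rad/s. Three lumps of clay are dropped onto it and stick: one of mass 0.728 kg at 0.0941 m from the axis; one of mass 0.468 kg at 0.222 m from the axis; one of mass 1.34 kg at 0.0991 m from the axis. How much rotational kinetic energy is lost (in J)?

energy lost ≈ 0.0860 J

The added mass arrives with no angular momentum about the axis, and any external torque about the axis is negligible, so the system's angular momentum is conserved.
I_p = ½(11.4)(0.282)² = 0.4533 kg·m².
Added inertia Σmr² = (0.728)(0.0941)² + (0.468)(0.222)² + (1.34)(0.0991)² = 0.04267 kg·m²; I_f = 0.4533 + 0.04267 = 0.4960 kg·m².
ω_f = I_p ω_i / I_f = (0.4533)(2.10) / 0.4960 = 1.919 rad/s.
KE_i = ½(0.4533)(2.100 rad/s)² = 0.9995 J; KE_f = ½(0.4960)(1.919)² = 0.9135 J.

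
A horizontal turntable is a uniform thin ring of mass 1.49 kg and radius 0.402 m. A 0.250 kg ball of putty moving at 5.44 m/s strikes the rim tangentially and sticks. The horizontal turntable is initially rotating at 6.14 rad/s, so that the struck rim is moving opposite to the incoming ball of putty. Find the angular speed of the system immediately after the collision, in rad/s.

|ω_f| ≈ 3.31 rad/s

The axle reaction passes through the axle and exerts no torque about it; angular momentum about the axle is conserved through the impact.
I_p = (1.49)(0.402)² = 0.2408 kg·m². Taking the sense of the ball of putty's angular momentum as positive, L_{ball} = m v R = (0.250)(5.44)(0.402) = 0.5467 kg·m²/s.
L_i = −I_p ω_p + m v R = −(0.2408)(6.14) + 0.5467 = -0.9317 kg·m²/s.
After sticking, I_f = I_p + m R² = 0.2408 + (0.250)(0.402)² = 0.2812 kg·m².
ω_f = L_i / I_f = -0.9317 / 0.2812 = -3.314 rad/s.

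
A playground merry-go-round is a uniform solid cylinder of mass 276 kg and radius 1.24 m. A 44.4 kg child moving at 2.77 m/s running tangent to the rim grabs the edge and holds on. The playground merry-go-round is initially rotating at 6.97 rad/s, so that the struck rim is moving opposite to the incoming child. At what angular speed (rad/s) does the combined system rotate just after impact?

|ω_f| ≈ 4.73 rad/s

The axle reaction passes through the axle and exerts no torque about it; angular momentum about the axle is conserved through the impact.
I_p = ½(276)(1.24)² = 212.2 kg·m². Taking the sense of the child's angular momentum as positive, L_{child} = m v R = (44.4)(2.77)(1.24) = 152.5 kg·m²/s.
L_i = −I_p ω_p + m v R = −(212.2)(6.97) + 152.5 = -1326 kg·m²/s.
After sticking, I_f = I_p + m R² = 212.2 + (44.4)(1.24)² = 280.5 kg·m².
ω_f = L_i / I_f = -1326 / 280.5 = -4.730 rad/s.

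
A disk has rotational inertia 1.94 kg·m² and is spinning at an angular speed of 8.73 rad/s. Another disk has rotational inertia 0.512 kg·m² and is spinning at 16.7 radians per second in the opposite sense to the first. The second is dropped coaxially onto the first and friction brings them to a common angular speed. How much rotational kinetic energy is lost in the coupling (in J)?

ΔKE lost ≈ 131 J

No external torque acts about the common axis, so total angular momentum is conserved.
Taking A's sense as positive: L = (1.940)(8.73) − (0.5120)(16.7) = 8.386 kg·m²·rad/s.
Combined I = 1.940 + 0.5120 = 2.452 kg·m².
ω_f = L / I = 8.386 / 2.452 = 3.420 rad/s.
KE_i = ½ΣIω² = 145.3 J; KE_f = ½(2.452)(3.420)² = 14.34 J.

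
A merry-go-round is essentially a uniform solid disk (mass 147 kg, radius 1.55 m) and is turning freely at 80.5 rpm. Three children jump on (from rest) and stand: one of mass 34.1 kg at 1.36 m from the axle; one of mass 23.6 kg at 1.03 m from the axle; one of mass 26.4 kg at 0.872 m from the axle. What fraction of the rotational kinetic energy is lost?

No external torque acts about the axle; L_before = L_after.
I_p = ½(147)(1.55)² = 176.6 kg·m².
Added inertia Σmr² = (34.1)(1.36)² + (23.6)(1.03)² + (26.4)(0.872)² = 108.2 kg·m²; I_f = 176.6 + 108.2 = 284.8 kg·m².
ω_f = I_p ω_i / I_f = (176.6)(80.5) / 284.8 = 49.92 rpm.
KE_i = ½(176.6)(8.430 rad/s)² = 6274 J; KE_f = ½(284.8)(5.227)² = 3891 J.
Fraction lost = 0.3799.

fraction ≈ 0.380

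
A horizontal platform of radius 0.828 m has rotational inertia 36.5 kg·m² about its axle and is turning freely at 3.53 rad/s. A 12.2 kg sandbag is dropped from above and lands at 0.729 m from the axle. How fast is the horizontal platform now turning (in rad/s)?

ω_f ≈ 3.00 rad/s

The added mass arrives with no angular momentum about the axle, and any external torque about the axle is negligible, so the system's angular momentum is conserved.
Added inertia Σmr² = (12.2)(0.729)² = 6.484 kg·m²; I_f = 36.50 + 6.484 = 42.98 kg·m².
ω_f = I_p ω_i / I_f = (36.50)(3.53) / 42.98 = 2.998 rad/s.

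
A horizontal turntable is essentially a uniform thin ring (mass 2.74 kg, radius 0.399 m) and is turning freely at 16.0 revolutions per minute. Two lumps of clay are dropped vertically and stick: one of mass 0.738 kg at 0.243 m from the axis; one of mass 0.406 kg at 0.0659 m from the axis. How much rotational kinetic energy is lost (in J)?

energy lost ≈ 0.0577 J

No external torque acts about the axis; L_before = L_after.
I_p = (2.74)(0.399)² = 0.4362 kg·m².
Added inertia Σmr² = (0.738)(0.243)² + (0.406)(0.0659)² = 0.04534 kg·m²; I_f = 0.4362 + 0.04534 = 0.4816 kg·m².
ω_f = I_p ω_i / I_f = (0.4362)(16.0) / 0.4816 = 14.49 rpm.
KE_i = ½(0.4362)(1.676 rad/s)² = 0.6123 J; KE_f = ½(0.4816)(1.518)² = 0.5546 J.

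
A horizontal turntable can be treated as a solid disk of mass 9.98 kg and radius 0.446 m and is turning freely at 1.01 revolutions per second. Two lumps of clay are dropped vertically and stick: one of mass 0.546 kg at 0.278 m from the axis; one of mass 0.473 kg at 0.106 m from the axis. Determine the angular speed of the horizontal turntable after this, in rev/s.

No external torque acts about the axis; L_before = L_after.
I_p = ½(9.98)(0.446)² = 0.9926 kg·m².
Added inertia Σmr² = (0.546)(0.278)² + (0.473)(0.106)² = 0.04751 kg·m²; I_f = 0.9926 + 0.04751 = 1.040 kg·m².
ω_f = I_p ω_i / I_f = (0.9926)(1.01) / 1.040 = 0.9639 rev/s.

ω_f ≈ 0.964 rev/s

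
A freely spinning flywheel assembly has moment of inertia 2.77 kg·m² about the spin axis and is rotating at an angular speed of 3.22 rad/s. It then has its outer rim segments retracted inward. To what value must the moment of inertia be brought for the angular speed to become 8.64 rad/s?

I₂ ≈ 1.03 kg·m²

With no external torque about the axis, L is conserved: I₁ω₁ = I₂ω₂.
I₂ = I₁ω₁ / ω₂ = (2.77)(3.22) / (8.64) = 1.032 kg·m².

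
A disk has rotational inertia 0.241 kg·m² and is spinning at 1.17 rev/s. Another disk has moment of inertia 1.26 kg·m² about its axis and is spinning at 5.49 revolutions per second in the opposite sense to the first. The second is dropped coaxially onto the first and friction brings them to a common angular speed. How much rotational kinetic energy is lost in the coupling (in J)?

ΔKE lost ≈ 177 J

No external torque acts about the common axis, so total angular momentum is conserved.
Taking A's sense as positive: L = (0.2410)(1.17) − (1.260)(5.49) = -6.635 kg·m²·rev/s.
Combined I = 0.2410 + 1.260 = 1.501 kg·m².
ω_f = L / I = -6.635 / 1.501 = -4.421 rev/s.
KE_i = ½ΣIω² = 756.1 J; KE_f = ½(1.501)(27.78)² = 579.0 J.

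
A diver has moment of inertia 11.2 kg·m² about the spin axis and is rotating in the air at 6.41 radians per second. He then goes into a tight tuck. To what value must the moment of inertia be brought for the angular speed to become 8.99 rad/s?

I₂ ≈ 7.99 kg·m²

Angular momentum about the spin axis is conserved since the torque about it is zero.
I₂ = I₁ω₁ / ω₂ = (11.2)(6.41) / (8.99) = 7.986 kg·m².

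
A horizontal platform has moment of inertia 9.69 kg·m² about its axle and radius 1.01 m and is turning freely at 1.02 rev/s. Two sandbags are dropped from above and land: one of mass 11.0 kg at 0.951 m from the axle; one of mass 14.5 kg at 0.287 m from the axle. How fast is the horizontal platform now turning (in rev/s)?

The added mass arrives with no angular momentum about the axle, and any external torque about the axle is negligible, so the system's angular momentum is conserved.
Added inertia Σmr² = (11.0)(0.951)² + (14.5)(0.287)² = 11.14 kg·m²; I_f = 9.690 + 11.14 = 20.83 kg·m².
ω_f = I_p ω_i / I_f = (9.690)(1.02) / 20.83 = 0.4744 rev/s.

ω_f ≈ 0.474 rev/s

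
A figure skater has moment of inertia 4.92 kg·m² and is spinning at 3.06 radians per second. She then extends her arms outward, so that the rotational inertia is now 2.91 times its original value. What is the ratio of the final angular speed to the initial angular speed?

Angular momentum about the spin axis is conserved since the torque about it is zero.
I₂ = 2.91 × 4.92 = 14.32 kg·m².
ω₂/ω₁ = I₁/I₂ = 4.920 / 14.32 = 0.3436.

ω₂/ω₁ ≈ 0.344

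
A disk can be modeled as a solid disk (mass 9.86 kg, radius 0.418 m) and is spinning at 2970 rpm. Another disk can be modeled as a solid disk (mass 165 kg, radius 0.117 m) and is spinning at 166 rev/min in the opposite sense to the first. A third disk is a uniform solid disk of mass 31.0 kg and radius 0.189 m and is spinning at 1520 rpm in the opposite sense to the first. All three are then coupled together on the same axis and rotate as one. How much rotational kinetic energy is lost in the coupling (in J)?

No external torque acts about the common axis, so total angular momentum is conserved.
Moments of inertia: I_A = ½(9.86)(0.418)² = 0.8614 kg·m²; I_B = ½(165)(0.117)² = 1.129 kg·m²; I_C = ½(31.0)(0.189)² = 0.5537 kg·m².
Taking A's sense as positive: L = (0.8614)(2970) − (1.129)(166) − (0.5537)(1520) = 1529 kg·m²·rpm.
Combined I = 0.8614 + 1.129 + 0.5537 = 2.544 kg·m².
ω_f = L / I = 1529 / 2.544 = 601.0 rpm.
KE_i = ½ΣIω² = 48850 J; KE_f = ½(2.544)(62.94)² = 5040 J.

ΔKE lost ≈ 43800 J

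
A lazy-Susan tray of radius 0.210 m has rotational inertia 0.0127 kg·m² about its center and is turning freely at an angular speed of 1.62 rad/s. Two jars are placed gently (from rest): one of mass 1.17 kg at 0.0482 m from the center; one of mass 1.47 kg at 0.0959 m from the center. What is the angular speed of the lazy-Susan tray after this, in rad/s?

ω_f ≈ 0.711 rad/s

No external torque acts about the center; L_before = L_after.
Added inertia Σmr² = (1.17)(0.0482)² + (1.47)(0.0959)² = 0.01624 kg·m²; I_f = 0.01270 + 0.01624 = 0.02894 kg·m².
ω_f = I_p ω_i / I_f = (0.01270)(1.62) / 0.02894 = 0.7110 rad/s.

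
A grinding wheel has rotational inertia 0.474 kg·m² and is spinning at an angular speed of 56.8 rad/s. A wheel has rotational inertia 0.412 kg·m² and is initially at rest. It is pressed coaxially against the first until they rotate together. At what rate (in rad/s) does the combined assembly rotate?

|ω_f| ≈ 30.4 rad/s

The coupling torques are internal; angular momentum about the shared axis is conserved.
Taking A's sense as positive: L = (0.4740)(56.8) = 26.92 kg·m²·rad/s.
Combined I = 0.4740 + 0.4120 = 0.8860 kg·m².
ω_f = L / I = 26.92 / 0.8860 = 30.39 rad/s.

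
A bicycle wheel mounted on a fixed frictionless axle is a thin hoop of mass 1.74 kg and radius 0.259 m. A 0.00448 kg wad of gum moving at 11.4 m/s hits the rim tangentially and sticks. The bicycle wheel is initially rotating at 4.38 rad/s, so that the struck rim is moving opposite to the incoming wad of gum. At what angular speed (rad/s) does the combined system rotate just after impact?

|ω_f| ≈ 4.26 rad/s

The axle reaction passes through the axle and exerts no torque about it; angular momentum about the axle is conserved through the impact.
I_p = (1.74)(0.259)² = 0.1167 kg·m². Taking the sense of the wad of gum's angular momentum as positive, L_{wad} = m v R = (0.00448)(11.4)(0.259) = 0.01323 kg·m²/s.
L_i = −I_p ω_p + m v R = −(0.1167)(4.38) + 0.01323 = -0.4980 kg·m²/s.
After sticking, I_f = I_p + m R² = 0.1167 + (0.00448)(0.259)² = 0.1170 kg·m².
ω_f = L_i / I_f = -0.4980 / 0.1170 = -4.256 rad/s.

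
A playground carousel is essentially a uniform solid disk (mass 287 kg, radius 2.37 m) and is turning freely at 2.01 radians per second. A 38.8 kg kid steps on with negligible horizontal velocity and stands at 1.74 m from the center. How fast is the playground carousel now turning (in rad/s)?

ω_f ≈ 1.75 rad/s

No external torque acts about the center; L_before = L_after.
I_p = ½(287)(2.37)² = 806.0 kg·m².
Added inertia Σmr² = (38.8)(1.74)² = 117.5 kg·m²; I_f = 806.0 + 117.5 = 923.5 kg·m².
ω_f = I_p ω_i / I_f = (806.0)(2.01) / 923.5 = 1.754 rad/s.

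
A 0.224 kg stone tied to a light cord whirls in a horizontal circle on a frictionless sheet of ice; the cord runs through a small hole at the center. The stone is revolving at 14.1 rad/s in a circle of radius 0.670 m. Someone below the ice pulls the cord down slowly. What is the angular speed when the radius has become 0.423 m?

The constraining force is radial, so m r² ω about the center is conserved.
ω₂ = ω₁ (r₁/r₂)² = (14.1)(0.670/0.423)² = 35.37 rad/s.

ω₂ ≈ 35.4 rad/s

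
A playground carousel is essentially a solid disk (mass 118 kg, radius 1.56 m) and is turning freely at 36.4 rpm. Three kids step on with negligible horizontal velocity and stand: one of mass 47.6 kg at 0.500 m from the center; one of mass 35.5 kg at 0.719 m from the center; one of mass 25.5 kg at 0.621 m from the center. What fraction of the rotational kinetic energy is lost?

No external torque acts about the center; L_before = L_after.
I_p = ½(118)(1.56)² = 143.6 kg·m².
Added inertia Σmr² = (47.6)(0.500)² + (35.5)(0.719)² + (25.5)(0.621)² = 40.09 kg·m²; I_f = 143.6 + 40.09 = 183.7 kg·m².
ω_f = I_p ω_i / I_f = (143.6)(36.4) / 183.7 = 28.46 rpm.
KE_i = ½(143.6)(3.812 rad/s)² = 1043 J; KE_f = ½(183.7)(2.980)² = 815.5 J.
Fraction lost = 0.2183.

fraction ≈ 0.218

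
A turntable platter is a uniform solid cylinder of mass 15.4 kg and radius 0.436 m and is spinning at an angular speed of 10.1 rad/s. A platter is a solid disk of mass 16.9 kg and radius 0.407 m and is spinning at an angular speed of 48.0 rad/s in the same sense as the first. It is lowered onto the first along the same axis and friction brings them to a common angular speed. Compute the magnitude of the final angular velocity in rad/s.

|ω_f| ≈ 28.6 rad/s

No external torque acts about the common axis, so total angular momentum is conserved.
Moments of inertia: I_A = ½(15.4)(0.436)² = 1.464 kg·m²; I_B = ½(16.9)(0.407)² = 1.400 kg·m².
Taking A's sense as positive: L = (1.464)(10.1) + (1.400)(48.0) = 81.97 kg·m²·rad/s.
Combined I = 1.464 + 1.400 = 2.863 kg·m².
ω_f = L / I = 81.97 / 2.863 = 28.63 rad/s.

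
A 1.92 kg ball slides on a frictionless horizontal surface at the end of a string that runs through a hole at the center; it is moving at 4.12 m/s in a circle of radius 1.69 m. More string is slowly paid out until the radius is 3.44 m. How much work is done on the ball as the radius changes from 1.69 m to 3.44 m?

W ≈ -12.4 J

The only horizontal force on the mass is along the cord (radial), so it exerts no torque about the hole and angular momentum m v r is conserved.
v₂ = v₁ r₁ / r₂ = (4.12)(1.69) / (3.44) = 2.024 m/s.
W = ΔKE = ½m(v₂² − v₁²) = -12.36 J.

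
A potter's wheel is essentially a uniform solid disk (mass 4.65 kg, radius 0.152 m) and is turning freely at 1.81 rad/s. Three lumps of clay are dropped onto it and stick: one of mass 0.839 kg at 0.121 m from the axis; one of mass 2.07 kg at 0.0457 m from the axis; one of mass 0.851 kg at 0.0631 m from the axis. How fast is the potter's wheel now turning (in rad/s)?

ω_f ≈ 1.32 rad/s

The added mass arrives with no angular momentum about the axis, and any external torque about the axis is negligible, so the system's angular momentum is conserved.
I_p = ½(4.65)(0.152)² = 0.05372 kg·m².
Added inertia Σmr² = (0.839)(0.121)² + (2.07)(0.0457)² + (0.851)(0.0631)² = 0.02000 kg·m²; I_f = 0.05372 + 0.02000 = 0.07371 kg·m².
ω_f = I_p ω_i / I_f = (0.05372)(1.81) / 0.07371 = 1.319 rad/s.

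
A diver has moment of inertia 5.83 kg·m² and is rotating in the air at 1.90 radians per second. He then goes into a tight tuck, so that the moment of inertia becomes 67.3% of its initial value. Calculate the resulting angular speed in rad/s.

With no external torque about the axis, L is conserved: I₁ω₁ = I₂ω₂.
I₂ = 0.673 × 5.83 = 3.924 kg·m².
ω₂ = I₁ω₁ / I₂ = (5.830)(1.90 rad/s) / (3.924) = 2.823 rad/s.

ω₂ ≈ 2.82 rad/s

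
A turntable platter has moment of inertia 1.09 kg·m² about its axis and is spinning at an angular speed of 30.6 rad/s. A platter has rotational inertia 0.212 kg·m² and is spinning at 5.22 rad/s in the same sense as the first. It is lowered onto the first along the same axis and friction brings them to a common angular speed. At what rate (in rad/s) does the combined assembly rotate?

|ω_f| ≈ 26.5 rad/s

No external torque acts about the common axis, so total angular momentum is conserved.
Taking A's sense as positive: L = (1.090)(30.6) + (0.2120)(5.22) = 34.46 kg·m²·rad/s.
Combined I = 1.090 + 0.2120 = 1.302 kg·m².
ω_f = L / I = 34.46 / 1.302 = 26.47 rad/s.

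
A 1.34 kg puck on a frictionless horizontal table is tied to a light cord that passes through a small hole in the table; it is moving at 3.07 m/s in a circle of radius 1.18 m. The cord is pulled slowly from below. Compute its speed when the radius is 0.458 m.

v₂ ≈ 7.91 m/s

Central (radial) force ⇒ zero torque about the center ⇒ m v r is constant.
v₂ = v₁ r₁ / r₂ = (3.07)(1.18) / (0.458) = 7.910 m/s.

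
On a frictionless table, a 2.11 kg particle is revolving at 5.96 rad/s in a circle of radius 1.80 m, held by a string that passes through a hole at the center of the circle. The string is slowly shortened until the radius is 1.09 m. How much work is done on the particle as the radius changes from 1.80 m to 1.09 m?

W ≈ 210 J

No torque about the axis ⇒ m r₁² ω₁ = m r₂² ω₂.
ω₂ = ω₁ (r₁/r₂)² = (5.96)(1.80/1.09)² = 16.25 rad/s.
W = ΔKE = ½m(v₂² − v₁²) = 209.7 J.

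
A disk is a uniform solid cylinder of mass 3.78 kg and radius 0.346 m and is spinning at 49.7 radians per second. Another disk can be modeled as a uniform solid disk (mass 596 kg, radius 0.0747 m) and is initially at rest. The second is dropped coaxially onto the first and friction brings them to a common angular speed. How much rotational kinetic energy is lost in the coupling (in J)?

ΔKE lost ≈ 246 J

The coupling torques are internal; angular momentum about the shared axis is conserved.
Moments of inertia: I_A = ½(3.78)(0.346)² = 0.2263 kg·m²; I_B = ½(596)(0.0747)² = 1.663 kg·m².
Taking A's sense as positive: L = (0.2263)(49.7) = 11.25 kg·m²·rad/s.
Combined I = 0.2263 + 1.663 = 1.889 kg·m².
ω_f = L / I = 11.25 / 1.889 = 5.953 rad/s.
KE_i = ½ΣIω² = 279.4 J; KE_f = ½(1.889)(5.953)² = 33.47 J.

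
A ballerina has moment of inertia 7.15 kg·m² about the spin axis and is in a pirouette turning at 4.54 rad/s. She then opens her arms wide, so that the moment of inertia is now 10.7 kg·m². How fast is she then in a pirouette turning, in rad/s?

Angular momentum about the spin axis is conserved since the torque about it is zero.
ω₂ = I₁ω₁ / I₂ = (7.150)(4.54 rad/s) / (10.70) = 3.034 rad/s.

ω₂ ≈ 3.03 rad/s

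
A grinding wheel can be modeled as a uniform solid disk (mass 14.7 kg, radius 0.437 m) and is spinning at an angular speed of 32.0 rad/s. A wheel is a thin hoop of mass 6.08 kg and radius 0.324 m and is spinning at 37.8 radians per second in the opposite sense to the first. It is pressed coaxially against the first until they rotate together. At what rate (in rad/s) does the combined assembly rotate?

The coupling torques are internal; angular momentum about the shared axis is conserved.
Moments of inertia: I_A = ½(14.7)(0.437)² = 1.404 kg·m²; I_B = (6.08)(0.324)² = 0.6383 kg·m².
Taking A's sense as positive: L = (1.404)(32.0) − (0.6383)(37.8) = 20.79 kg·m²·rad/s.
Combined I = 1.404 + 0.6383 = 2.042 kg·m².
ω_f = L / I = 20.79 / 2.042 = 10.18 rad/s.

|ω_f| ≈ 10.2 rad/s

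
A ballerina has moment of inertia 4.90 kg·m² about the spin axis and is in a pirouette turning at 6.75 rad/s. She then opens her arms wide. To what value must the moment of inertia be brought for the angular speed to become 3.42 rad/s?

I₂ ≈ 9.67 kg·m²

Angular momentum about the spin axis is conserved since the torque about it is zero.
I₂ = I₁ω₁ / ω₂ = (4.90)(6.75) / (3.42) = 9.671 kg·m².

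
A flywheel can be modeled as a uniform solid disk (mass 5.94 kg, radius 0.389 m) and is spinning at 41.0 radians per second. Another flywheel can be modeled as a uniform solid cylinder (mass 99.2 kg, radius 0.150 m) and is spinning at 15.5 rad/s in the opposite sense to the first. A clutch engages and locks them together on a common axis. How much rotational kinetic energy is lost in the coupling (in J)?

The coupling torques are internal; angular momentum about the shared axis is conserved.
Moments of inertia: I_A = ½(5.94)(0.389)² = 0.4494 kg·m²; I_B = ½(99.2)(0.150)² = 1.116 kg·m².
Taking A's sense as positive: L = (0.4494)(41.0) − (1.116)(15.5) = 1.128 kg·m²·rad/s.
Combined I = 0.4494 + 1.116 = 1.565 kg·m².
ω_f = L / I = 1.128 / 1.565 = 0.7208 rad/s.
KE_i = ½ΣIω² = 511.8 J; KE_f = ½(1.565)(0.7208)² = 0.4067 J.

ΔKE lost ≈ 511 J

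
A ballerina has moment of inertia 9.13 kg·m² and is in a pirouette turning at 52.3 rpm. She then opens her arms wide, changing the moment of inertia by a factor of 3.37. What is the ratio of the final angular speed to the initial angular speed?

ω₂/ω₁ ≈ 0.297

No external torque acts about the spin axis, so angular momentum is conserved.
I₂ = 3.37 × 9.13 = 30.77 kg·m².
ω₂/ω₁ = I₁/I₂ = 9.130 / 30.77 = 0.2967.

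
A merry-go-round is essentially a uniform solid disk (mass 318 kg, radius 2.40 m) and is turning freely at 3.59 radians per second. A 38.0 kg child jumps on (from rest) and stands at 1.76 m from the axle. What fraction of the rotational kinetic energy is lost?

No external torque acts about the axle; L_before = L_after.
I_p = ½(318)(2.40)² = 915.8 kg·m².
Added inertia Σmr² = (38.0)(1.76)² = 117.7 kg·m²; I_f = 915.8 + 117.7 = 1034 kg·m².
ω_f = I_p ω_i / I_f = (915.8)(3.59) / 1034 = 3.181 rad/s.
KE_i = ½(915.8)(3.590 rad/s)² = 5902 J; KE_f = ½(1034)(3.181)² = 5230 J.
Fraction lost = 0.1139.

fraction ≈ 0.114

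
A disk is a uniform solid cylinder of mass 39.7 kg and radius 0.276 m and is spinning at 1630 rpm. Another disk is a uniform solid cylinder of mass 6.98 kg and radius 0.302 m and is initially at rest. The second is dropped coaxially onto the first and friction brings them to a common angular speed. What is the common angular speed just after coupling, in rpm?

|ω_f| ≈ 1350 rpm

No external torque acts about the common axis, so total angular momentum is conserved.
Moments of inertia: I_A = ½(39.7)(0.276)² = 1.512 kg·m²; I_B = ½(6.98)(0.302)² = 0.3183 kg·m².
Taking A's sense as positive: L = (1.512)(1630) = 2465 kg·m²·rpm.
Combined I = 1.512 + 0.3183 = 1.830 kg·m².
ω_f = L / I = 2465 / 1.830 = 1347 rpm.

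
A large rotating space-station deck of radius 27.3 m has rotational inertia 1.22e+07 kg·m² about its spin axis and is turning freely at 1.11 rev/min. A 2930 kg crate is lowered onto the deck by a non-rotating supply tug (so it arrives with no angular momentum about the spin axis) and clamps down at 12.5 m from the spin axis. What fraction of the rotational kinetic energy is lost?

fraction ≈ 0.0362

No external torque acts about the spin axis; L_before = L_after.
Added inertia Σmr² = (2930)(12.5)² = 4.578e+05 kg·m²; I_f = 1.220e+07 + 4.578e+05 = 1.266e+07 kg·m².
ω_f = I_p ω_i / I_f = (1.220e+07)(1.11) / 1.266e+07 = 1.070 rpm.
KE_i = ½(1.220e+07)(0.1162 rad/s)² = 82420 J; KE_f = ½(1.266e+07)(0.1120)² = 79440 J.
Fraction lost = 0.03617.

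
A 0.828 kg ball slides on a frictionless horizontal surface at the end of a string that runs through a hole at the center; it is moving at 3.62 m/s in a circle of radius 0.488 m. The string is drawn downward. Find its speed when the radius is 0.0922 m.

Central (radial) force ⇒ zero torque about the center ⇒ m v r is constant.
v₂ = v₁ r₁ / r₂ = (3.62)(0.488) / (0.0922) = 19.16 m/s.

v₂ ≈ 19.2 m/s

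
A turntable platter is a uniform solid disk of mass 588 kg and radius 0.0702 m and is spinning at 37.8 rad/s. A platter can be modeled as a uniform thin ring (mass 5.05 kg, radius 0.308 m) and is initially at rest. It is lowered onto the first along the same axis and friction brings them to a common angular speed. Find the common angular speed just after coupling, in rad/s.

|ω_f| ≈ 28.4 rad/s

The coupling torques are internal; angular momentum about the shared axis is conserved.
Moments of inertia: I_A = ½(588)(0.0702)² = 1.449 kg·m²; I_B = (5.05)(0.308)² = 0.4791 kg·m².
Taking A's sense as positive: L = (1.449)(37.8) = 54.77 kg·m²·rad/s.
Combined I = 1.449 + 0.4791 = 1.928 kg·m².
ω_f = L / I = 54.77 / 1.928 = 28.41 rad/s.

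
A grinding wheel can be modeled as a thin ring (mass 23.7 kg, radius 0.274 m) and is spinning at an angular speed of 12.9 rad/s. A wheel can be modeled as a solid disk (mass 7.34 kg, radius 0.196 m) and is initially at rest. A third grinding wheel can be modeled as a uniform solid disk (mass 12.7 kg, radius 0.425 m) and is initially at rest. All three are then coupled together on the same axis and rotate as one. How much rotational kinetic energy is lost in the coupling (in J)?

ΔKE lost ≈ 62.2 J

The coupling torques are internal; angular momentum about the shared axis is conserved.
Moments of inertia: I_A = (23.7)(0.274)² = 1.779 kg·m²; I_B = ½(7.34)(0.196)² = 0.1410 kg·m²; I_C = ½(12.7)(0.425)² = 1.147 kg·m².
Taking A's sense as positive: L = (1.779)(12.9) = 22.95 kg·m²·rad/s.
Combined I = 1.779 + 0.1410 + 1.147 = 3.067 kg·m².
ω_f = L / I = 22.95 / 3.067 = 7.483 rad/s.
KE_i = ½ΣIω² = 148.0 J; KE_f = ½(3.067)(7.483)² = 85.88 J.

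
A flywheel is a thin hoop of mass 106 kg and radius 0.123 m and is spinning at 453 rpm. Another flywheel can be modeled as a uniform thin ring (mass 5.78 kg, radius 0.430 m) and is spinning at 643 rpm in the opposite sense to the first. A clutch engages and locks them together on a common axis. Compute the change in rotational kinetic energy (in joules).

ΔKE ≈ -4220 J

The coupling torques are internal; angular momentum about the shared axis is conserved.
Moments of inertia: I_A = (106)(0.123)² = 1.604 kg·m²; I_B = (5.78)(0.430)² = 1.069 kg·m².
Taking A's sense as positive: L = (1.604)(453) − (1.069)(643) = 39.28 kg·m²·rpm.
Combined I = 1.604 + 1.069 = 2.672 kg·m².
ω_f = L / I = 39.28 / 2.672 = 14.70 rpm.
KE_i = ½ΣIω² = 4227 J; KE_f = ½(2.672)(1.539)² = 3.165 J.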